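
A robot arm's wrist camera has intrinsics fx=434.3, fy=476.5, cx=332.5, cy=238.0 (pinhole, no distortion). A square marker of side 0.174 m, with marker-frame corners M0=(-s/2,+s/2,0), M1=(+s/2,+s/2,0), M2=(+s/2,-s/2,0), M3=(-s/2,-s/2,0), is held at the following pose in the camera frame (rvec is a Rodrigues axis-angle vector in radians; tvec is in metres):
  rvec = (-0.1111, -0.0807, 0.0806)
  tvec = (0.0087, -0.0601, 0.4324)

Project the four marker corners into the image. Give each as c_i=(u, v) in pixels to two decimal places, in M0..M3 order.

c0=(244.44, 259.44) c1=(422.12, 275.15) c2=(430.92, 90.55) c3=(261.59, 69.96)

Intrinsics K: fx=434.3, fy=476.5, cx=332.5, cy=238.0
Marker side s = 0.174 m; corners in marker frame (Z=0):
  M0 = (-0.0870, +0.0870, 0)
  M1 = (+0.0870, +0.0870, 0)
  M2 = (+0.0870, -0.0870, 0)
  M3 = (-0.0870, -0.0870, 0)
rvec = (-0.1111, -0.0807, 0.0806), |rvec| = θ = 0.15922 rad = 9.123°
Rodrigues: sinθ=0.15855, 1−cosθ=0.01265; R = I + sinθ·[k]× + (1−cosθ)·[k]×²:
    [+0.99351 -0.07579 -0.08483]
    [+0.08473 +0.99060 +0.10739]
    [+0.07589 -0.11388 +0.99059]
t = (0.0087, -0.0601, 0.4324) m
M0: Pc = R·M0+t = (-0.08433, +0.01871, +0.41589); u = 434.3·(-0.08433)/0.41589 + 332.5 = 244.4384, v = 476.5·(+0.01871)/0.41589 + 238.0 = 259.4372
M1: Pc = R·M1+t = (+0.08854, +0.03345, +0.42910); u = 434.3·(+0.08854)/0.42910 + 332.5 = 422.1159, v = 476.5·(+0.03345)/0.42910 + 238.0 = 275.1499
M2: Pc = R·M2+t = (+0.10173, -0.13891, +0.44891); u = 434.3·(+0.10173)/0.44891 + 332.5 = 430.9180, v = 476.5·(-0.13891)/0.44891 + 238.0 = 90.5521
M3: Pc = R·M3+t = (-0.07114, -0.15365, +0.43570); u = 434.3·(-0.07114)/0.43570 + 332.5 = 261.5875, v = 476.5·(-0.15365)/0.43570 + 238.0 = 69.9593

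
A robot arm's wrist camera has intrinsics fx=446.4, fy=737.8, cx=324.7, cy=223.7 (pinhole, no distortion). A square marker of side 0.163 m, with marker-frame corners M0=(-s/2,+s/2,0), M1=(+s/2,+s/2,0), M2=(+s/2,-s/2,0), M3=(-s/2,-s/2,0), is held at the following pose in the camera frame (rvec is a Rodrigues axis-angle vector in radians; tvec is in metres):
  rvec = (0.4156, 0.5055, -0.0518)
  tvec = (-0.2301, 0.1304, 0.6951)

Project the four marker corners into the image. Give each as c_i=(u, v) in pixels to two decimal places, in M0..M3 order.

Intrinsics K: fx=446.4, fy=737.8, cx=324.7, cy=223.7
Marker side s = 0.163 m; corners in marker frame (Z=0):
  M0 = (-0.0815, +0.0815, 0)
  M1 = (+0.0815, +0.0815, 0)
  M2 = (+0.0815, -0.0815, 0)
  M3 = (-0.0815, -0.0815, 0)
rvec = (0.4156, 0.5055, -0.0518), |rvec| = θ = 0.65646 rad = 37.612°
Rodrigues: sinθ=0.61031, 1−cosθ=0.20784; R = I + sinθ·[k]× + (1−cosθ)·[k]×²:
    [+0.87546 +0.14948 +0.45958]
    [+0.05317 +0.91540 -0.39902]
    [-0.48035 +0.37376 +0.79345]
t = (-0.2301, 0.1304, 0.6951) m
M0: Pc = R·M0+t = (-0.28927, +0.20067, +0.76471); u = 446.4·(-0.28927)/0.76471 + 324.7 = 155.8399, v = 737.8·(+0.20067)/0.76471 + 223.7 = 417.3106
M1: Pc = R·M1+t = (-0.14657, +0.20934, +0.68641); u = 446.4·(-0.14657)/0.68641 + 324.7 = 229.3821, v = 737.8·(+0.20934)/0.68641 + 223.7 = 448.7100
M2: Pc = R·M2+t = (-0.17093, +0.06013, +0.62549); u = 446.4·(-0.17093)/0.62549 + 324.7 = 202.7088, v = 737.8·(+0.06013)/0.62549 + 223.7 = 294.6240
M3: Pc = R·M3+t = (-0.31363, +0.05146, +0.70379); u = 446.4·(-0.31363)/0.70379 + 324.7 = 125.7680, v = 737.8·(+0.05146)/0.70379 + 223.7 = 277.6489

c0=(155.84, 417.31) c1=(229.38, 448.71) c2=(202.71, 294.62) c3=(125.77, 277.65)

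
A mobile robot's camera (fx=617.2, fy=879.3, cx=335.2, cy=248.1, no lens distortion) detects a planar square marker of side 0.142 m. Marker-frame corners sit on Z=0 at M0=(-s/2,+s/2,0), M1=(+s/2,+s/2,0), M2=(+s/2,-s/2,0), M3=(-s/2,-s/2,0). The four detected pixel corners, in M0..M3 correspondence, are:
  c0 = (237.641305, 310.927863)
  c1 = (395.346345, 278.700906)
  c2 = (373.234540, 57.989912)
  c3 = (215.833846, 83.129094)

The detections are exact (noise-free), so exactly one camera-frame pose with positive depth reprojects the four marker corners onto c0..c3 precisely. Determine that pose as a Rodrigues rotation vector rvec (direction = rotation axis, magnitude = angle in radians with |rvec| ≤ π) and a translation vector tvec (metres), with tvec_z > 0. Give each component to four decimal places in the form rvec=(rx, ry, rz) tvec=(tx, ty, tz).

rvec=(-0.0324, -0.1178, -0.1379) tvec=(-0.0254, -0.0413, 0.5503)

Intrinsics K: fx=617.2, fy=879.3, cx=335.2, cy=248.1
Marker side s = 0.142 m; corners in marker frame (Z=0):
  M0 = (-0.0710, +0.0710, 0)
  M1 = (+0.0710, +0.0710, 0)
  M2 = (+0.0710, -0.0710, 0)
  M3 = (-0.0710, -0.0710, 0)
Detected image corners:
  c0 = (237.641305, 310.927863) px
  c1 = (395.346345, 278.700906) px
  c2 = (373.234540, 57.989912) px
  c3 = (215.833846, 83.129094) px
Planar DLT: solve 8×8 A·h = b for H (H[2,2]=1):
  H  [+1175.81090 +141.26668 +306.69336]
  H  [-162.27839 +1570.86544 +182.11697]
  H  [+0.21697 -0.04384 +1.00000]
B = K⁻¹H; ‖b₁‖=1.817057, ‖b₂‖=1.817057; λ = 2/(‖b₁‖+‖b₂‖) = 0.550340, sign → tz>0 ⇒ λ=+0.550340
r₁ = λ·B[:,0] = (+0.98359,-0.13526,+0.11941); r₂ = λ·B[:,1] = (+0.13907,+0.98999,-0.02413)
r₃ = r₁×r₂ = (-0.11495,+0.04034,+0.99255); SVD([r₁ r₂ r₃]) → R = UVᵀ:
  R  [+0.98359 +0.13907 -0.11495]
  R  [-0.13526 +0.98999 +0.04034]
  R  [+0.11941 -0.02413 +0.99255]
t = (-0.02542, -0.04130, +0.55034) m
tr R = 2.966130; θ = arccos((tr R − 1)/2) = 0.184299 rad = 10.560°
axis k = ((R−Rᵀ)₃₂, (R−Rᵀ)₁₃, (R−Rᵀ)₂₁) / (2 sinθ) = (-0.175896, -0.639412, -0.748474)
rvec = θ·k = (-0.032417, -0.117843, -0.137943)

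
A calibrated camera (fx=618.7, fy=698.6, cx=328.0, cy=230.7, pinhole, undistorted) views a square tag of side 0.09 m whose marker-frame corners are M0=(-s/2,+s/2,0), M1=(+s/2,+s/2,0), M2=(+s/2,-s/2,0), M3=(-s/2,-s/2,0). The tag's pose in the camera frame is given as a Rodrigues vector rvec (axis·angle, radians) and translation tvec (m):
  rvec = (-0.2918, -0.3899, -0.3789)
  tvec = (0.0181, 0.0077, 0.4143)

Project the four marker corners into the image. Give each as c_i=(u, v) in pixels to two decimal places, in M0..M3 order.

Intrinsics K: fx=618.7, fy=698.6, cx=328.0, cy=230.7
Marker side s = 0.09 m; corners in marker frame (Z=0):
  M0 = (-0.0450, +0.0450, 0)
  M1 = (+0.0450, +0.0450, 0)
  M2 = (+0.0450, -0.0450, 0)
  M3 = (-0.0450, -0.0450, 0)
rvec = (-0.2918, -0.3899, -0.3789), |rvec| = θ = 0.61704 rad = 35.354°
Rodrigues: sinθ=0.57862, 1−cosθ=0.18440; R = I + sinθ·[k]× + (1−cosθ)·[k]×²:
    [+0.85684 +0.41041 -0.31208]
    [-0.30021 +0.88923 +0.34519]
    [+0.41918 -0.20208 +0.88513]
t = (0.0181, 0.0077, 0.4143) m
M0: Pc = R·M0+t = (-0.00199, +0.06122, +0.38634); u = 618.7·(-0.00199)/0.38634 + 328.0 = 324.8148, v = 698.6·(+0.06122)/0.38634 + 230.7 = 341.4082
M1: Pc = R·M1+t = (+0.07513, +0.03421, +0.42407); u = 618.7·(+0.07513)/0.42407 + 328.0 = 437.6062, v = 698.6·(+0.03421)/0.42407 + 230.7 = 287.0499
M2: Pc = R·M2+t = (+0.03819, -0.04582, +0.44226); u = 618.7·(+0.03819)/0.44226 + 328.0 = 381.4249, v = 698.6·(-0.04582)/0.44226 + 230.7 = 158.3145
M3: Pc = R·M3+t = (-0.03893, -0.01881, +0.40453); u = 618.7·(-0.03893)/0.40453 + 328.0 = 268.4651, v = 698.6·(-0.01881)/0.40453 + 230.7 = 198.2233

c0=(324.81, 341.41) c1=(437.61, 287.05) c2=(381.42, 158.31) c3=(268.47, 198.22)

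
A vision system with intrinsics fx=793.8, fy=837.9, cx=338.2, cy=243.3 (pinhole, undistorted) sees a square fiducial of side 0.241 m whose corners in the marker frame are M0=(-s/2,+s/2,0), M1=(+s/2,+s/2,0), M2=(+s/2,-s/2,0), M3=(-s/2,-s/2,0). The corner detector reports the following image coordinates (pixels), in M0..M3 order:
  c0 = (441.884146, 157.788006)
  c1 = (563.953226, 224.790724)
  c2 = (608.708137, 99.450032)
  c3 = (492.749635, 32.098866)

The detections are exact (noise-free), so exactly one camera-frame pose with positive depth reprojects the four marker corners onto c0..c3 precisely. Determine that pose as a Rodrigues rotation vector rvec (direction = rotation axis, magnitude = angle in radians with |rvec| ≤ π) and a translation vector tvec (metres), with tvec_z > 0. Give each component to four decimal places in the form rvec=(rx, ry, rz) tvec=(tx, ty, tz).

rvec=(-0.2032, -0.1941, 0.4378) tvec=(0.3286, -0.1896, 1.3737)

Intrinsics K: fx=793.8, fy=837.9, cx=338.2, cy=243.3
Marker side s = 0.241 m; corners in marker frame (Z=0):
  M0 = (-0.1205, +0.1205, 0)
  M1 = (+0.1205, +0.1205, 0)
  M2 = (+0.1205, -0.1205, 0)
  M3 = (-0.1205, -0.1205, 0)
Detected image corners:
  c0 = (441.884146, 157.788006) px
  c1 = (563.953226, 224.790724) px
  c2 = (608.708137, 99.450032) px
  c3 = (492.749635, 32.098866) px
Planar DLT: solve 8×8 A·h = b for H (H[2,2]=1):
  H  [+548.00606 -288.59343 +528.05882]
  H  [+292.03821 +498.75206 +127.65292]
  H  [+0.10333 -0.17153 +1.00000]
B = K⁻¹H; ‖b₁‖=0.727935, ‖b₂‖=0.727935; λ = 2/(‖b₁‖+‖b₂‖) = 1.373749, sign → tz>0 ⇒ λ=+1.373749
r₁ = λ·B[:,0] = (+0.88790,+0.43758,+0.14194); r₂ = λ·B[:,1] = (-0.39904,+0.88614,-0.23565)
r₃ = r₁×r₂ = (-0.22890,+0.15259,+0.96142); SVD([r₁ r₂ r₃]) → R = UVᵀ:
  R  [+0.88790 -0.39904 -0.22890]
  R  [+0.43758 +0.88614 +0.15259]
  R  [+0.14194 -0.23565 +0.96142]
t = (+0.32857, -0.18961, +1.37375) m
tr R = 2.735455; θ = arccos((tr R − 1)/2) = 0.520184 rad = 29.804°
axis k = ((R−Rᵀ)₃₂, (R−Rᵀ)₁₃, (R−Rᵀ)₂₁) / (2 sinθ) = (-0.390547, -0.373051, +0.841609)
rvec = θ·k = (-0.203156, -0.194055, +0.437792)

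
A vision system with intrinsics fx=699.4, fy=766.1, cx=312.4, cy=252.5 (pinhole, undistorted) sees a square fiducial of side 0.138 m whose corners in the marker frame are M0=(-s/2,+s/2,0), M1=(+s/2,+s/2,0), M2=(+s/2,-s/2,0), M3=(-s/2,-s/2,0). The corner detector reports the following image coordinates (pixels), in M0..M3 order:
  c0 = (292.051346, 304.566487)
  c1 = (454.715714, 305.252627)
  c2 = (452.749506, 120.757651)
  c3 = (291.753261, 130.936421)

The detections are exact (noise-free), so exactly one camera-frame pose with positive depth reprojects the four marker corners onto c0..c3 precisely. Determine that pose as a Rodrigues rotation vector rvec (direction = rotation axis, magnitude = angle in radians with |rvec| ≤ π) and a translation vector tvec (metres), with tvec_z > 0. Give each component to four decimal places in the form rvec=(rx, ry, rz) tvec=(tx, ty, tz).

rvec=(-0.0415, 0.2635, -0.0087) tvec=(0.0488, -0.0288, 0.5892)

Intrinsics K: fx=699.4, fy=766.1, cx=312.4, cy=252.5
Marker side s = 0.138 m; corners in marker frame (Z=0):
  M0 = (-0.0690, +0.0690, 0)
  M1 = (+0.0690, +0.0690, 0)
  M2 = (+0.0690, -0.0690, 0)
  M3 = (-0.0690, -0.0690, 0)
Detected image corners:
  c0 = (292.051346, 304.566487) px
  c1 = (454.715714, 305.252627) px
  c2 = (452.749506, 120.757651) px
  c3 = (291.753261, 130.936421) px
Planar DLT: solve 8×8 A·h = b for H (H[2,2]=1):
  H  [+1008.02340 -18.67591 +370.34923]
  H  [-129.69563 +1280.93283 +215.00825]
  H  [-0.44158 -0.07161 +1.00000]
B = K⁻¹H; ‖b₁‖=1.697138, ‖b₂‖=1.697138; λ = 2/(‖b₁‖+‖b₂‖) = 0.589227, sign → tz>0 ⇒ λ=+0.589227
r₁ = λ·B[:,0] = (+0.96546,-0.01399,-0.26019); r₂ = λ·B[:,1] = (+0.00311,+0.99910,-0.04219)
r₃ = r₁×r₂ = (+0.26055,+0.03992,+0.96463); SVD([r₁ r₂ r₃]) → R = UVᵀ:
  R  [+0.96546 +0.00311 +0.26055]
  R  [-0.01399 +0.99910 +0.03992]
  R  [-0.26019 -0.04219 +0.96463]
t = (+0.04882, -0.02884, +0.58923) m
tr R = 2.929194; θ = arccos((tr R − 1)/2) = 0.266885 rad = 15.291°
axis k = ((R−Rᵀ)₃₂, (R−Rᵀ)₁₃, (R−Rᵀ)₂₁) / (2 sinθ) = (-0.155684, +0.987274, -0.032432)
rvec = θ·k = (-0.041550, +0.263489, -0.008656)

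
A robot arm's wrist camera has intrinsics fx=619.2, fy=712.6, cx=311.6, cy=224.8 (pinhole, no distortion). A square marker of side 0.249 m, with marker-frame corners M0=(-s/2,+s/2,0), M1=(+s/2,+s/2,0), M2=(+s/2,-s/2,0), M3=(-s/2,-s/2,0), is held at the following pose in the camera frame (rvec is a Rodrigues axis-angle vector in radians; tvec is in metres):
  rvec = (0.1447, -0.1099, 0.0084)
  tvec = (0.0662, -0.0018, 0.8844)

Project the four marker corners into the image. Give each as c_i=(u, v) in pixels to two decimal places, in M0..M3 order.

c0=(270.09, 322.11) c1=(438.64, 319.29) c2=(446.64, 123.65) c3=(271.29, 120.32)

Intrinsics K: fx=619.2, fy=712.6, cx=311.6, cy=224.8
Marker side s = 0.249 m; corners in marker frame (Z=0):
  M0 = (-0.1245, +0.1245, 0)
  M1 = (+0.1245, +0.1245, 0)
  M2 = (+0.1245, -0.1245, 0)
  M3 = (-0.1245, -0.1245, 0)
rvec = (0.1447, -0.1099, 0.0084), |rvec| = θ = 0.18190 rad = 10.422°
Rodrigues: sinθ=0.18090, 1−cosθ=0.01650; R = I + sinθ·[k]× + (1−cosθ)·[k]×²:
    [+0.99394 -0.01628 -0.10869]
    [+0.00042 +0.98952 -0.14436]
    [+0.10990 +0.14344 +0.98354]
t = (0.0662, -0.0018, 0.8844) m
M0: Pc = R·M0+t = (-0.05957, +0.12134, +0.88858); u = 619.2·(-0.05957)/0.88858 + 311.6 = 270.0868, v = 712.6·(+0.12134)/0.88858 + 224.8 = 322.1119
M1: Pc = R·M1+t = (+0.18792, +0.12145, +0.91594); u = 619.2·(+0.18792)/0.91594 + 311.6 = 438.6378, v = 712.6·(+0.12145)/0.91594 + 224.8 = 319.2867
M2: Pc = R·M2+t = (+0.19197, -0.12494, +0.88022); u = 619.2·(+0.19197)/0.88022 + 311.6 = 446.6449, v = 712.6·(-0.12494)/0.88022 + 224.8 = 123.6503
M3: Pc = R·M3+t = (-0.05552, -0.12505, +0.85286); u = 619.2·(-0.05552)/0.85286 + 311.6 = 271.2919, v = 712.6·(-0.12505)/0.85286 + 224.8 = 120.3165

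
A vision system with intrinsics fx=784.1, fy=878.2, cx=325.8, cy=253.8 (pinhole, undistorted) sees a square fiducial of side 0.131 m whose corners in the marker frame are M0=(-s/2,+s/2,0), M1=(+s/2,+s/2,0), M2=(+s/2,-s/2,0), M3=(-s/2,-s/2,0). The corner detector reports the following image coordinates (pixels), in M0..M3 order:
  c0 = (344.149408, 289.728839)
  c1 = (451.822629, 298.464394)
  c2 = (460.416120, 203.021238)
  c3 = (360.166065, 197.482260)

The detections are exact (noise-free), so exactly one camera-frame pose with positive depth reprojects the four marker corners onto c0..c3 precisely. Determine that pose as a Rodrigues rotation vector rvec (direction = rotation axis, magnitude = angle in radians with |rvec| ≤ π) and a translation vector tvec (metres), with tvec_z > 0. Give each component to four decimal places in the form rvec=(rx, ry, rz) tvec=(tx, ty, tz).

rvec=(-0.6178, 0.1889, 0.1275) tvec=(0.0978, -0.0095, 0.9857)

Intrinsics K: fx=784.1, fy=878.2, cx=325.8, cy=253.8
Marker side s = 0.131 m; corners in marker frame (Z=0):
  M0 = (-0.0655, +0.0655, 0)
  M1 = (+0.0655, +0.0655, 0)
  M2 = (+0.0655, -0.0655, 0)
  M3 = (-0.0655, -0.0655, 0)
Detected image corners:
  c0 = (344.149408, 289.728839) px
  c1 = (451.822629, 298.464394) px
  c2 = (460.416120, 203.021238) px
  c3 = (360.166065, 197.482260) px
Planar DLT: solve 8×8 A·h = b for H (H[2,2]=1):
  H  [+704.99910 -324.97547 +403.63103]
  H  [+0.48548 +575.13778 +245.36955]
  H  [-0.21661 -0.57070 +1.00000]
B = K⁻¹H; ‖b₁‖=1.014532, ‖b₂‖=1.014532; λ = 2/(‖b₁‖+‖b₂‖) = 0.985676, sign → tz>0 ⇒ λ=+0.985676
r₁ = λ·B[:,0] = (+0.97496,+0.06225,-0.21351); r₂ = λ·B[:,1] = (-0.17479,+0.80809,-0.56252)
r₃ = r₁×r₂ = (+0.13752,+0.58576,+0.79874); SVD([r₁ r₂ r₃]) → R = UVᵀ:
  R  [+0.97496 -0.17479 +0.13752]
  R  [+0.06225 +0.80809 +0.58576]
  R  [-0.21351 -0.56252 +0.79874]
t = (+0.09784, -0.00946, +0.98568) m
tr R = 2.581785; θ = arccos((tr R − 1)/2) = 0.658530 rad = 37.731°
axis k = ((R−Rᵀ)₃₂, (R−Rᵀ)₁₃, (R−Rᵀ)₂₁) / (2 sinθ) = (-0.938206, +0.286811, +0.193671)
rvec = θ·k = (-0.617837, +0.188874, +0.127538)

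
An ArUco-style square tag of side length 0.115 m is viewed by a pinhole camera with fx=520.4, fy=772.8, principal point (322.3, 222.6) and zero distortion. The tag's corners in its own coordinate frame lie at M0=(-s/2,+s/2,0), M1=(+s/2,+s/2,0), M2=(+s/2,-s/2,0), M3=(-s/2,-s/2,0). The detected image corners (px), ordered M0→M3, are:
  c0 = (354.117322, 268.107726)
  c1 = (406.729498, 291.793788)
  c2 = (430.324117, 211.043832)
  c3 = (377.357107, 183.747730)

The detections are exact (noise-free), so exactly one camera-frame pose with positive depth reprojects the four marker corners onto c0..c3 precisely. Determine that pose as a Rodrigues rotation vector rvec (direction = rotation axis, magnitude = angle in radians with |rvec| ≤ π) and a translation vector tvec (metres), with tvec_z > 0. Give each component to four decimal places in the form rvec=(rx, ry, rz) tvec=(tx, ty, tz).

rvec=(0.2528, -0.2823, 0.3363) tvec=(0.1321, 0.0213, 0.9793)

Intrinsics K: fx=520.4, fy=772.8, cx=322.3, cy=222.6
Marker side s = 0.115 m; corners in marker frame (Z=0):
  M0 = (-0.0575, +0.0575, 0)
  M1 = (+0.0575, +0.0575, 0)
  M2 = (+0.0575, -0.0575, 0)
  M3 = (-0.0575, -0.0575, 0)
Detected image corners:
  c0 = (354.117322, 268.107726) px
  c1 = (406.729498, 291.793788) px
  c2 = (430.324117, 211.043832) px
  c3 = (377.357107, 183.747730) px
Planar DLT: solve 8×8 A·h = b for H (H[2,2]=1):
  H  [+583.94321 -125.32194 +392.48101]
  H  [+297.51513 +765.26036 +239.38087]
  H  [+0.31857 +0.19976 +1.00000]
B = K⁻¹H; ‖b₁‖=1.021141, ‖b₂‖=1.021141; λ = 2/(‖b₁‖+‖b₂‖) = 0.979297, sign → tz>0 ⇒ λ=+0.979297
r₁ = λ·B[:,0] = (+0.90566,+0.28715,+0.31197); r₂ = λ·B[:,1] = (-0.35699,+0.91339,+0.19563)
r₃ = r₁×r₂ = (-0.22878,-0.28854,+0.92973); SVD([r₁ r₂ r₃]) → R = UVᵀ:
  R  [+0.90566 -0.35699 -0.22878]
  R  [+0.28715 +0.91339 -0.28854]
  R  [+0.31197 +0.19563 +0.92973]
t = (+0.13207, +0.02126, +0.97930) m
tr R = 2.748783; θ = arccos((tr R − 1)/2) = 0.506616 rad = 29.027°
axis k = ((R−Rᵀ)₃₂, (R−Rᵀ)₁₃, (R−Rᵀ)₂₁) / (2 sinθ) = (+0.498921, -0.557223, +0.663762)
rvec = θ·k = (+0.252761, -0.282298, +0.336273)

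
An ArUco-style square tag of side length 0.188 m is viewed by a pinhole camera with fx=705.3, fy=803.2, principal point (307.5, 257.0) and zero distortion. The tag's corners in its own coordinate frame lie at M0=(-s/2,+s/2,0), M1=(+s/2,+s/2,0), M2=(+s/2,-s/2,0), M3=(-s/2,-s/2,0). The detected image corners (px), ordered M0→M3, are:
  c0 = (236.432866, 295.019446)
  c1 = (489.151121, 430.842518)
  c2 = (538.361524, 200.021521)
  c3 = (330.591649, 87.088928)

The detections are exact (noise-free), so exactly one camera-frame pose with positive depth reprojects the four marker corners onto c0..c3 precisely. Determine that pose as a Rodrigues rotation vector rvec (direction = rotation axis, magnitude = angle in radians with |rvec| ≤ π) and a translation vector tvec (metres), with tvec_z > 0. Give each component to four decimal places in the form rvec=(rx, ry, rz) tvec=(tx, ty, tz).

Intrinsics K: fx=705.3, fy=803.2, cx=307.5, cy=257.0
Marker side s = 0.188 m; corners in marker frame (Z=0):
  M0 = (-0.0940, +0.0940, 0)
  M1 = (+0.0940, +0.0940, 0)
  M2 = (+0.0940, -0.0940, 0)
  M3 = (-0.0940, -0.0940, 0)
Detected image corners:
  c0 = (236.432866, 295.019446) px
  c1 = (489.151121, 430.842518) px
  c2 = (538.361524, 200.021521) px
  c3 = (330.591649, 87.088928) px
Planar DLT: solve 8×8 A·h = b for H (H[2,2]=1):
  H  [+1224.55868 -791.36679 +402.41294]
  H  [+662.95067 +906.34649 +242.79597]
  H  [+0.02866 -1.02948 +1.00000]
B = K⁻¹H; ‖b₁‖=1.907425, ‖b₂‖=1.907425; λ = 2/(‖b₁‖+‖b₂‖) = 0.524267, sign → tz>0 ⇒ λ=+0.524267
r₁ = λ·B[:,0] = (+0.90369,+0.42792,+0.01503); r₂ = λ·B[:,1] = (-0.35293,+0.76429,-0.53972)
r₃ = r₁×r₂ = (-0.24244,+0.48244,+0.84171); SVD([r₁ r₂ r₃]) → R = UVᵀ:
  R  [+0.90369 -0.35293 -0.24244]
  R  [+0.42792 +0.76429 +0.48244]
  R  [+0.01503 -0.53972 +0.84171]
t = (+0.07055, -0.00927, +0.52427) m
tr R = 2.509690; θ = arccos((tr R − 1)/2) = 0.715378 rad = 40.988°
axis k = ((R−Rᵀ)₃₂, (R−Rᵀ)₁₃, (R−Rᵀ)₂₁) / (2 sinθ) = (-0.779206, -0.196268, +0.595245)
rvec = θ·k = (-0.557427, -0.140406, +0.425825)

rvec=(-0.5574, -0.1404, 0.4258) tvec=(0.0706, -0.0093, 0.5243)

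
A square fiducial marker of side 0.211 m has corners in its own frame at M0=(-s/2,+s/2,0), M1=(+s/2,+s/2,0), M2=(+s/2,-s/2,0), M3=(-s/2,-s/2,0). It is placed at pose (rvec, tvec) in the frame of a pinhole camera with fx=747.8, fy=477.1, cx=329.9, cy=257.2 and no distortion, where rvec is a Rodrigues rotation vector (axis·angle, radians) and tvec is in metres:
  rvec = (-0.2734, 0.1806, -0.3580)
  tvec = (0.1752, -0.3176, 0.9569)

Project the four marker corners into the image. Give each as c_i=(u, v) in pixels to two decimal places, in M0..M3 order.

Intrinsics K: fx=747.8, fy=477.1, cx=329.9, cy=257.2
Marker side s = 0.211 m; corners in marker frame (Z=0):
  M0 = (-0.1055, +0.1055, 0)
  M1 = (+0.1055, +0.1055, 0)
  M2 = (+0.1055, -0.1055, 0)
  M3 = (-0.1055, -0.1055, 0)
rvec = (-0.2734, 0.1806, -0.3580), |rvec| = θ = 0.48531 rad = 27.806°
Rodrigues: sinθ=0.46648, 1−cosθ=0.11547; R = I + sinθ·[k]× + (1−cosθ)·[k]×²:
    [+0.92118 +0.31990 +0.22158]
    [-0.36832 +0.90052 +0.23110]
    [-0.12561 -0.29449 +0.94736]
t = (0.1752, -0.3176, 0.9569) m
M0: Pc = R·M0+t = (+0.11177, -0.18374, +0.93908); u = 747.8·(+0.11177)/0.93908 + 329.9 = 418.9002, v = 477.1·(-0.18374)/0.93908 + 257.2 = 163.8524
M1: Pc = R·M1+t = (+0.30613, -0.26145, +0.91258); u = 747.8·(+0.30613)/0.91258 + 329.9 = 580.7570, v = 477.1·(-0.26145)/0.91258 + 257.2 = 120.5115
M2: Pc = R·M2+t = (+0.23863, -0.45146, +0.97472); u = 747.8·(+0.23863)/0.97472 + 329.9 = 512.9793, v = 477.1·(-0.45146)/0.97472 + 257.2 = 36.2203
M3: Pc = R·M3+t = (+0.04427, -0.37375, +1.00122); u = 747.8·(+0.04427)/1.00122 + 329.9 = 362.9618, v = 477.1·(-0.37375)/1.00122 + 257.2 = 79.1026

c0=(418.90, 163.85) c1=(580.76, 120.51) c2=(512.98, 36.22) c3=(362.96, 79.10)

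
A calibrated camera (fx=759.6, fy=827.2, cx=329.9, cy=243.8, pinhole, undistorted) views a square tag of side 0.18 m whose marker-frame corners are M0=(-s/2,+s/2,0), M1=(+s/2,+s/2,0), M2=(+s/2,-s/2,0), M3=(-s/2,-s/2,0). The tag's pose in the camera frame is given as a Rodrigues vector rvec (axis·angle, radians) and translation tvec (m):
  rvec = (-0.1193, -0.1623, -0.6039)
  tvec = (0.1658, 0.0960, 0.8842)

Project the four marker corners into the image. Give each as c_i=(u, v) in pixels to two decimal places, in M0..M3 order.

Intrinsics K: fx=759.6, fy=827.2, cx=329.9, cy=243.8
Marker side s = 0.18 m; corners in marker frame (Z=0):
  M0 = (-0.0900, +0.0900, 0)
  M1 = (+0.0900, +0.0900, 0)
  M2 = (+0.0900, -0.0900, 0)
  M3 = (-0.0900, -0.0900, 0)
rvec = (-0.1193, -0.1623, -0.6039), |rvec| = θ = 0.63661 rad = 36.475°
Rodrigues: sinθ=0.59447, 1−cosθ=0.19588; R = I + sinθ·[k]× + (1−cosθ)·[k]×²:
    [+0.81100 +0.57329 -0.11674]
    [-0.55457 +0.81685 +0.15878]
    [+0.18638 -0.06403 +0.98039]
t = (0.1658, 0.0960, 0.8842) m
M0: Pc = R·M0+t = (+0.14441, +0.21943, +0.86166); u = 759.6·(+0.14441)/0.86166 + 329.9 = 457.2014, v = 827.2·(+0.21943)/0.86166 + 243.8 = 454.4514
M1: Pc = R·M1+t = (+0.29039, +0.11961, +0.89521); u = 759.6·(+0.29039)/0.89521 + 329.9 = 576.2963, v = 827.2·(+0.11961)/0.89521 + 243.8 = 354.3184
M2: Pc = R·M2+t = (+0.18719, -0.02743, +0.90674); u = 759.6·(+0.18719)/0.90674 + 329.9 = 486.7178, v = 827.2·(-0.02743)/0.90674 + 243.8 = 218.7782
M3: Pc = R·M3+t = (+0.04121, +0.07239, +0.87319); u = 759.6·(+0.04121)/0.87319 + 329.9 = 365.7531, v = 827.2·(+0.07239)/0.87319 + 243.8 = 312.3820

c0=(457.20, 454.45) c1=(576.30, 354.32) c2=(486.72, 218.78) c3=(365.75, 312.38)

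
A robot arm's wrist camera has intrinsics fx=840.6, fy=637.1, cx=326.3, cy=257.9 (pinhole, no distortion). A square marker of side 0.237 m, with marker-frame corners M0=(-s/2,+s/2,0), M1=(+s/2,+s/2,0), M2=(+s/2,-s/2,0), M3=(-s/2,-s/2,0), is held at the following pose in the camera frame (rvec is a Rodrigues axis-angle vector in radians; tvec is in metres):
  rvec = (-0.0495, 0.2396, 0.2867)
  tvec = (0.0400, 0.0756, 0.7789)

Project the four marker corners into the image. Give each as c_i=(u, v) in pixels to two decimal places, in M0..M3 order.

c0=(217.60, 381.77) c1=(457.06, 446.51) c2=(532.18, 253.27) c3=(288.43, 202.45)

Intrinsics K: fx=840.6, fy=637.1, cx=326.3, cy=257.9
Marker side s = 0.237 m; corners in marker frame (Z=0):
  M0 = (-0.1185, +0.1185, 0)
  M1 = (+0.1185, +0.1185, 0)
  M2 = (+0.1185, -0.1185, 0)
  M3 = (-0.1185, -0.1185, 0)
rvec = (-0.0495, 0.2396, 0.2867), |rvec| = θ = 0.37690 rad = 21.595°
Rodrigues: sinθ=0.36804, 1−cosθ=0.07019; R = I + sinθ·[k]× + (1−cosθ)·[k]×²:
    [+0.93102 -0.28582 +0.22696]
    [+0.27410 +0.95818 +0.08228]
    [-0.24098 -0.01439 +0.97042]
t = (0.0400, 0.0756, 0.7789) m
M0: Pc = R·M0+t = (-0.10420, +0.15666, +0.80575); u = 840.6·(-0.10420)/0.80575 + 326.3 = 217.5978, v = 637.1·(+0.15666)/0.80575 + 257.9 = 381.7720
M1: Pc = R·M1+t = (+0.11646, +0.22162, +0.74864); u = 840.6·(+0.11646)/0.74864 + 326.3 = 457.0615, v = 637.1·(+0.22162)/0.74864 + 257.9 = 446.5052
M2: Pc = R·M2+t = (+0.18420, -0.00546, +0.75205); u = 840.6·(+0.18420)/0.75205 + 326.3 = 532.1837, v = 637.1·(-0.00546)/0.75205 + 257.9 = 253.2721
M3: Pc = R·M3+t = (-0.03646, -0.07042, +0.80916); u = 840.6·(-0.03646)/0.80916 + 326.3 = 288.4274, v = 637.1·(-0.07042)/0.80916 + 257.9 = 202.4506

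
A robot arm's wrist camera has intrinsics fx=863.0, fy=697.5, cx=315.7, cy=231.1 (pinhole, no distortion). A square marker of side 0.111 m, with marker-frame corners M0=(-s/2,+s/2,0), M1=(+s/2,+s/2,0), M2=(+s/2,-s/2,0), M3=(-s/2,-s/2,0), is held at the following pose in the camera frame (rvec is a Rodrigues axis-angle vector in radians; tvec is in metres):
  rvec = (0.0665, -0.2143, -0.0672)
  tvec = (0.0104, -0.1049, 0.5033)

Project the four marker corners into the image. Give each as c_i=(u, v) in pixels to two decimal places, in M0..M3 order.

c0=(245.36, 166.99) c1=(428.45, 158.88) c2=(419.08, 6.87) c3=(232.50, 7.85)

Intrinsics K: fx=863.0, fy=697.5, cx=315.7, cy=231.1
Marker side s = 0.111 m; corners in marker frame (Z=0):
  M0 = (-0.0555, +0.0555, 0)
  M1 = (+0.0555, +0.0555, 0)
  M2 = (+0.0555, -0.0555, 0)
  M3 = (-0.0555, -0.0555, 0)
rvec = (0.0665, -0.2143, -0.0672), |rvec| = θ = 0.23423 rad = 13.420°
Rodrigues: sinθ=0.23209, 1−cosθ=0.02731; R = I + sinθ·[k]× + (1−cosθ)·[k]×²:
    [+0.97489 +0.05949 -0.21457]
    [-0.07368 +0.99555 -0.05873]
    [+0.21012 +0.07306 +0.97494]
t = (0.0104, -0.1049, 0.5033) m
M0: Pc = R·M0+t = (-0.04040, -0.04556, +0.49569); u = 863.0·(-0.04040)/0.49569 + 315.7 = 245.3555, v = 697.5·(-0.04556)/0.49569 + 231.1 = 166.9949
M1: Pc = R·M1+t = (+0.06781, -0.05374, +0.51902); u = 863.0·(+0.06781)/0.51902 + 315.7 = 428.4494, v = 697.5·(-0.05374)/0.51902 + 231.1 = 158.8847
M2: Pc = R·M2+t = (+0.06120, -0.16424, +0.51091); u = 863.0·(+0.06120)/0.51091 + 315.7 = 419.0842, v = 697.5·(-0.16424)/0.51091 + 231.1 = 6.8731
M3: Pc = R·M3+t = (-0.04701, -0.15606, +0.48758); u = 863.0·(-0.04701)/0.48758 + 315.7 = 232.4969, v = 697.5·(-0.15606)/0.48758 + 231.1 = 7.8468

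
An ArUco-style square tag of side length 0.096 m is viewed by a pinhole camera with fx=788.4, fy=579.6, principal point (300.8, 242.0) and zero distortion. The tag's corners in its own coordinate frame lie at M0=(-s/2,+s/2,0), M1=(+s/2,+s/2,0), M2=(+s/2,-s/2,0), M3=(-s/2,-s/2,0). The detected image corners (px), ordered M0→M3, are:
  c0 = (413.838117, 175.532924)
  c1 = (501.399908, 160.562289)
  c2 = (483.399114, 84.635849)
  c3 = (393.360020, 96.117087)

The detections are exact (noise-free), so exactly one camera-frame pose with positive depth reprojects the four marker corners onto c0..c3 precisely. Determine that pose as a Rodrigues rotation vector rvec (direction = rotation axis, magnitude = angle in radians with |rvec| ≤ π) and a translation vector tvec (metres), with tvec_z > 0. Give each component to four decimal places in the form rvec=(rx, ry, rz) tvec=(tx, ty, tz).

Intrinsics K: fx=788.4, fy=579.6, cx=300.8, cy=242.0
Marker side s = 0.096 m; corners in marker frame (Z=0):
  M0 = (-0.0480, +0.0480, 0)
  M1 = (+0.0480, +0.0480, 0)
  M2 = (+0.0480, -0.0480, 0)
  M3 = (-0.0480, -0.0480, 0)
Detected image corners:
  c0 = (413.838117, 175.532924) px
  c1 = (501.399908, 160.562289) px
  c2 = (483.399114, 84.635849) px
  c3 = (393.360020, 96.117087) px
Planar DLT: solve 8×8 A·h = b for H (H[2,2]=1):
  H  [+1148.46284 +281.85076 +449.14711]
  H  [-73.44689 +832.21706 +129.39378]
  H  [+0.49904 +0.18248 +1.00000]
B = K⁻¹H; ‖b₁‖=1.401728, ‖b₂‖=1.401728; λ = 2/(‖b₁‖+‖b₂‖) = 0.713405, sign → tz>0 ⇒ λ=+0.713405
r₁ = λ·B[:,0] = (+0.90338,-0.23905,+0.35602); r₂ = λ·B[:,1] = (+0.20537,+0.96999,+0.13018)
r₃ = r₁×r₂ = (-0.37645,-0.04448,+0.92537); SVD([r₁ r₂ r₃]) → R = UVᵀ:
  R  [+0.90338 +0.20537 -0.37645]
  R  [-0.23905 +0.96999 -0.04448]
  R  [+0.35602 +0.13018 +0.92537]
t = (+0.13424, -0.13860, +0.71341) m
tr R = 2.798738; θ = arccos((tr R − 1)/2) = 0.452472 rad = 25.925°
axis k = ((R−Rᵀ)₃₂, (R−Rᵀ)₁₃, (R−Rᵀ)₂₁) / (2 sinθ) = (+0.199757, -0.837708, -0.508274)
rvec = θ·k = (+0.090385, -0.379039, -0.229980)

rvec=(0.0904, -0.3790, -0.2300) tvec=(0.1342, -0.1386, 0.7134)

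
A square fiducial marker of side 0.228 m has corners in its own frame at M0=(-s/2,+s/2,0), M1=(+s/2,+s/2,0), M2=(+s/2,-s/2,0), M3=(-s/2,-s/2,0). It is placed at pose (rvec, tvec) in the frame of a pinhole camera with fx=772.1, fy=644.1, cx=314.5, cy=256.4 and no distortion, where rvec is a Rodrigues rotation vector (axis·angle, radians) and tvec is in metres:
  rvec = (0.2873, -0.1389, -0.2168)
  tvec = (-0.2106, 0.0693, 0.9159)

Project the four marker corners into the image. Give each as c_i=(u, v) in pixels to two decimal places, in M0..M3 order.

c0=(68.27, 395.41) c1=(251.48, 356.65) c2=(208.99, 210.47) c3=(10.45, 248.22)

Intrinsics K: fx=772.1, fy=644.1, cx=314.5, cy=256.4
Marker side s = 0.228 m; corners in marker frame (Z=0):
  M0 = (-0.1140, +0.1140, 0)
  M1 = (+0.1140, +0.1140, 0)
  M2 = (+0.1140, -0.1140, 0)
  M3 = (-0.1140, -0.1140, 0)
rvec = (0.2873, -0.1389, -0.2168), |rvec| = θ = 0.38579 rad = 22.104°
Rodrigues: sinθ=0.37629, 1−cosθ=0.07350; R = I + sinθ·[k]× + (1−cosθ)·[k]×²:
    [+0.96726 +0.19176 -0.16624]
    [-0.23117 +0.93603 -0.26536]
    [+0.10472 +0.29510 +0.94971]
t = (-0.2106, 0.0693, 0.9159) m
M0: Pc = R·M0+t = (-0.29901, +0.20236, +0.93760); u = 772.1·(-0.29901)/0.93760 + 314.5 = 68.2722, v = 644.1·(+0.20236)/0.93760 + 256.4 = 395.4144
M1: Pc = R·M1+t = (-0.07847, +0.14965, +0.96148); u = 772.1·(-0.07847)/0.96148 + 314.5 = 251.4843, v = 644.1·(+0.14965)/0.96148 + 256.4 = 356.6539
M2: Pc = R·M2+t = (-0.12219, -0.06376, +0.89420); u = 772.1·(-0.12219)/0.89420 + 314.5 = 208.9923, v = 644.1·(-0.06376)/0.89420 + 256.4 = 210.4727
M3: Pc = R·M3+t = (-0.34273, -0.01105, +0.87032); u = 772.1·(-0.34273)/0.87032 + 314.5 = 10.4509, v = 644.1·(-0.01105)/0.87032 + 256.4 = 248.2193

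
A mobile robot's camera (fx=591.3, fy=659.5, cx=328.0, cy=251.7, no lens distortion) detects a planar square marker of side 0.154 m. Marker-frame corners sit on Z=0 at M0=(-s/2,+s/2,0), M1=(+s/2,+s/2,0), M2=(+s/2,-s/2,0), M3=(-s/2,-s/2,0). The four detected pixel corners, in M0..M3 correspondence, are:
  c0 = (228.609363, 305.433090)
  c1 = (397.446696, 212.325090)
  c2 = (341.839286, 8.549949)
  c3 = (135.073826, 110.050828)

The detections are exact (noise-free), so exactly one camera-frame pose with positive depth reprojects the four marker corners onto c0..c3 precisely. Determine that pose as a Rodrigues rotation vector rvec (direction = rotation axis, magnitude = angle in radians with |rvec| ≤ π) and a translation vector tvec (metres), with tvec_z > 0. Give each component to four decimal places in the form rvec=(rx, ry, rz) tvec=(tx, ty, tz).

rvec=(0.5154, -0.2571, -0.4090) tvec=(-0.0347, -0.0565, 0.4405)

Intrinsics K: fx=591.3, fy=659.5, cx=328.0, cy=251.7
Marker side s = 0.154 m; corners in marker frame (Z=0):
  M0 = (-0.0770, +0.0770, 0)
  M1 = (+0.0770, +0.0770, 0)
  M2 = (+0.0770, -0.0770, 0)
  M3 = (-0.0770, -0.0770, 0)
Detected image corners:
  c0 = (228.609363, 305.433090) px
  c1 = (397.446696, 212.325090) px
  c2 = (341.839286, 8.549949) px
  c3 = (135.073826, 110.050828) px
Planar DLT: solve 8×8 A·h = b for H (H[2,2]=1):
  H  [+1292.83466 +809.33196 +281.37649]
  H  [-580.52688 +1485.85610 +167.08034]
  H  [+0.30690 +1.18956 +1.00000]
B = K⁻¹H; ‖b₁‖=2.270236, ‖b₂‖=2.270236; λ = 2/(‖b₁‖+‖b₂‖) = 0.440483, sign → tz>0 ⇒ λ=+0.440483
r₁ = λ·B[:,0] = (+0.88810,-0.43933,+0.13518); r₂ = λ·B[:,1] = (+0.31225,+0.79243,+0.52398)
r₃ = r₁×r₂ = (-0.33732,-0.42313,+0.84093); SVD([r₁ r₂ r₃]) → R = UVᵀ:
  R  [+0.88810 +0.31225 -0.33732]
  R  [-0.43933 +0.79243 -0.42313]
  R  [+0.13518 +0.52398 +0.84093]
t = (-0.03473, -0.05652, +0.44048) m
tr R = 2.521462; θ = arccos((tr R − 1)/2) = 0.706358 rad = 40.471°
axis k = ((R−Rᵀ)₃₂, (R−Rᵀ)₁₃, (R−Rᵀ)₂₁) / (2 sinθ) = (+0.729597, -0.363988, -0.578966)
rvec = θ·k = (+0.515356, -0.257106, -0.408957)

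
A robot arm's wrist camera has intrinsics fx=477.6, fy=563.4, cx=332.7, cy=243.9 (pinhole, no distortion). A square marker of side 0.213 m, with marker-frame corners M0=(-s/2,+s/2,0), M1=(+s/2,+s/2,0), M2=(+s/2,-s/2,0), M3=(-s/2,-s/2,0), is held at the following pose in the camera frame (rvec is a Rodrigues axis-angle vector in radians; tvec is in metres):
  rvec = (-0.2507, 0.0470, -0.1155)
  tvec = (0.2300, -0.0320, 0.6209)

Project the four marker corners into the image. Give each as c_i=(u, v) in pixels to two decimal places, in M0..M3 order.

c0=(441.25, 322.36) c1=(613.35, 298.92) c2=(573.05, 115.12) c3=(415.47, 138.56)

Intrinsics K: fx=477.6, fy=563.4, cx=332.7, cy=243.9
Marker side s = 0.213 m; corners in marker frame (Z=0):
  M0 = (-0.1065, +0.1065, 0)
  M1 = (+0.1065, +0.1065, 0)
  M2 = (+0.1065, -0.1065, 0)
  M3 = (-0.1065, -0.1065, 0)
rvec = (-0.2507, 0.0470, -0.1155), |rvec| = θ = 0.28000 rad = 16.043°
Rodrigues: sinθ=0.27636, 1−cosθ=0.03894; R = I + sinθ·[k]× + (1−cosθ)·[k]×²:
    [+0.99228 +0.10814 +0.06077]
    [-0.11985 +0.96215 +0.24474]
    [-0.03200 -0.25013 +0.96768]
t = (0.2300, -0.0320, 0.6209) m
M0: Pc = R·M0+t = (+0.13584, +0.08323, +0.59767); u = 477.6·(+0.13584)/0.59767 + 332.7 = 441.2502, v = 563.4·(+0.08323)/0.59767 + 243.9 = 322.3608
M1: Pc = R·M1+t = (+0.34719, +0.05771, +0.59085); u = 477.6·(+0.34719)/0.59085 + 332.7 = 613.3458, v = 563.4·(+0.05771)/0.59085 + 243.9 = 298.9242
M2: Pc = R·M2+t = (+0.32416, -0.14723, +0.64413); u = 477.6·(+0.32416)/0.64413 + 332.7 = 573.0532, v = 563.4·(-0.14723)/0.64413 + 243.9 = 115.1199
M3: Pc = R·M3+t = (+0.11281, -0.12171, +0.65095); u = 477.6·(+0.11281)/0.65095 + 332.7 = 415.4652, v = 563.4·(-0.12171)/0.65095 + 243.9 = 138.5632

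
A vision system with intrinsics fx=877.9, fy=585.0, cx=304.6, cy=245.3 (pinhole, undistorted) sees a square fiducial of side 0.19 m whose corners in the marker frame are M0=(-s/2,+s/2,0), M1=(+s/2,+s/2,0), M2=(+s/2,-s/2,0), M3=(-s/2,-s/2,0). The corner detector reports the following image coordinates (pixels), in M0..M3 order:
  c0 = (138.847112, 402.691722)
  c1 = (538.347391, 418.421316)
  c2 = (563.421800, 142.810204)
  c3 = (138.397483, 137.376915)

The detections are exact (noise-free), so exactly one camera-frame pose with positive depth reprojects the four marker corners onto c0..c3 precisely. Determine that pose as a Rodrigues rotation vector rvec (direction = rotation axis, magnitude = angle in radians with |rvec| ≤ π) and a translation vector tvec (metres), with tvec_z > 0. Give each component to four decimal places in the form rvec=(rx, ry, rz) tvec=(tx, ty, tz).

rvec=(0.1286, 0.0884, 0.0291) tvec=(0.0165, 0.0235, 0.4048)

Intrinsics K: fx=877.9, fy=585.0, cx=304.6, cy=245.3
Marker side s = 0.19 m; corners in marker frame (Z=0):
  M0 = (-0.0950, +0.0950, 0)
  M1 = (+0.0950, +0.0950, 0)
  M2 = (+0.0950, -0.0950, 0)
  M3 = (-0.0950, -0.0950, 0)
Detected image corners:
  c0 = (138.847112, 402.691722) px
  c1 = (538.347391, 418.421316) px
  c2 = (563.421800, 142.810204) px
  c3 = (138.397483, 137.376915) px
Planar DLT: solve 8×8 A·h = b for H (H[2,2]=1):
  H  [+2094.37729 +46.70360 +340.39819]
  H  [-2.09256 +1510.90660 +279.32261]
  H  [-0.21286 +0.31950 +1.00000]
B = K⁻¹H; ‖b₁‖=2.470204, ‖b₂‖=2.470204; λ = 2/(‖b₁‖+‖b₂‖) = 0.404825, sign → tz>0 ⇒ λ=+0.404825
r₁ = λ·B[:,0] = (+0.99568,+0.03469,-0.08617); r₂ = λ·B[:,1] = (-0.02334,+0.99133,+0.12934)
r₃ = r₁×r₂ = (+0.08991,-0.12677,+0.98785); SVD([r₁ r₂ r₃]) → R = UVᵀ:
  R  [+0.99568 -0.02334 +0.08991]
  R  [+0.03469 +0.99133 -0.12677]
  R  [-0.08617 +0.12934 +0.98785]
t = (+0.01651, +0.02354, +0.40482) m
tr R = 2.974851; θ = arccos((tr R − 1)/2) = 0.158752 rad = 9.096°
axis k = ((R−Rᵀ)₃₂, (R−Rᵀ)₁₃, (R−Rᵀ)₂₁) / (2 sinθ) = (+0.810033, +0.556925, +0.183525)
rvec = θ·k = (+0.128594, +0.088413, +0.029135)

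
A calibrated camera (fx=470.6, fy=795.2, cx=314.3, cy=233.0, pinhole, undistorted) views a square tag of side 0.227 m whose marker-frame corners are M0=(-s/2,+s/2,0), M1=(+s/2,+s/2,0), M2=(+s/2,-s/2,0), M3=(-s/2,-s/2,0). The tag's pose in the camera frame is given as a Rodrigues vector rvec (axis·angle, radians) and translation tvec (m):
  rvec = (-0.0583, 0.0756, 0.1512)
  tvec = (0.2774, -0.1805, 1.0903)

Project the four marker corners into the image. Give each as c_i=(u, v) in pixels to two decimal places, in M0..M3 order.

Intrinsics K: fx=470.6, fy=795.2, cx=314.3, cy=233.0
Marker side s = 0.227 m; corners in marker frame (Z=0):
  M0 = (-0.1135, +0.1135, 0)
  M1 = (+0.1135, +0.1135, 0)
  M2 = (+0.1135, -0.1135, 0)
  M3 = (-0.1135, -0.1135, 0)
rvec = (-0.0583, 0.0756, 0.1512), |rvec| = θ = 0.17882 rad = 10.245°
Rodrigues: sinθ=0.17787, 1−cosθ=0.01595; R = I + sinθ·[k]× + (1−cosθ)·[k]×²:
    [+0.98575 -0.15259 +0.07080]
    [+0.14820 +0.98690 +0.06369]
    [-0.07959 -0.05229 +0.99546]
t = (0.2774, -0.1805, 1.0903) m
M0: Pc = R·M0+t = (+0.14820, -0.08531, +1.09340); u = 470.6·(+0.14820)/1.09340 + 314.3 = 378.0846, v = 795.2·(-0.08531)/1.09340 + 233.0 = 170.9587
M1: Pc = R·M1+t = (+0.37196, -0.05167, +1.07533); u = 470.6·(+0.37196)/1.07533 + 314.3 = 477.0832, v = 795.2·(-0.05167)/1.07533 + 233.0 = 194.7934
M2: Pc = R·M2+t = (+0.40660, -0.27569, +1.08720); u = 470.6·(+0.40660)/1.08720 + 314.3 = 490.2995, v = 795.2·(-0.27569)/1.08720 + 233.0 = 31.3526
M3: Pc = R·M3+t = (+0.18284, -0.30933, +1.10527); u = 470.6·(+0.18284)/1.10527 + 314.3 = 392.1480, v = 795.2·(-0.30933)/1.10527 + 233.0 = 10.4455

c0=(378.08, 170.96) c1=(477.08, 194.79) c2=(490.30, 31.35) c3=(392.15, 10.45)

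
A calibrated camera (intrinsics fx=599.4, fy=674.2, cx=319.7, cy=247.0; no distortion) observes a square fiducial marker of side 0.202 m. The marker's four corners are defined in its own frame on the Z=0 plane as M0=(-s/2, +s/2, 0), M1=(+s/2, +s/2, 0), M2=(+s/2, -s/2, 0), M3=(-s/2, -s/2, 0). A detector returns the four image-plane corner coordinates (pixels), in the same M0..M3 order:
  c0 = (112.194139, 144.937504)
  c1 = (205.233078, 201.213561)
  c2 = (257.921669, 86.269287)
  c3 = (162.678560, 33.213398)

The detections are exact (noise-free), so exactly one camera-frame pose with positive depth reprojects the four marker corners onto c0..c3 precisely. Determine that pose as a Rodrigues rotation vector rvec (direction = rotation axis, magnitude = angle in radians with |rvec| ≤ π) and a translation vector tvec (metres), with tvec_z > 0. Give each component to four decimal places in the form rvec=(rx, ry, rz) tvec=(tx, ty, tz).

rvec=(-0.0082, 0.1722, 0.4842) tvec=(-0.2432, -0.2080, 1.0717)

Intrinsics K: fx=599.4, fy=674.2, cx=319.7, cy=247.0
Marker side s = 0.202 m; corners in marker frame (Z=0):
  M0 = (-0.1010, +0.1010, 0)
  M1 = (+0.1010, +0.1010, 0)
  M2 = (+0.1010, -0.1010, 0)
  M3 = (-0.1010, -0.1010, 0)
Detected image corners:
  c0 = (112.194139, 144.937504) px
  c1 = (205.233078, 201.213561) px
  c2 = (257.921669, 86.269287) px
  c3 = (162.678560, 33.213398) px
Planar DLT: solve 8×8 A·h = b for H (H[2,2]=1):
  H  [+437.34189 -249.62618 +183.68771]
  H  [+252.54997 +564.51052 +116.15502]
  H  [-0.15547 +0.03071 +1.00000]
B = K⁻¹H; ‖b₁‖=0.933090, ‖b₂‖=0.933090; λ = 2/(‖b₁‖+‖b₂‖) = 1.071708, sign → tz>0 ⇒ λ=+1.071708
r₁ = λ·B[:,0] = (+0.87082,+0.46250,-0.16662); r₂ = λ·B[:,1] = (-0.46388,+0.88529,+0.03292)
r₃ = r₁×r₂ = (+0.16273,+0.04863,+0.98547); SVD([r₁ r₂ r₃]) → R = UVᵀ:
  R  [+0.87082 -0.46388 +0.16273]
  R  [+0.46250 +0.88529 +0.04863]
  R  [-0.16662 +0.03292 +0.98547]
t = (-0.24319, -0.20799, +1.07171) m
tr R = 2.741581; θ = arccos((tr R − 1)/2) = 0.513988 rad = 29.449°
axis k = ((R−Rᵀ)₃₂, (R−Rᵀ)₁₃, (R−Rᵀ)₂₁) / (2 sinθ) = (-0.015979, +0.334944, +0.942102)
rvec = θ·k = (-0.008213, +0.172157, +0.484229)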